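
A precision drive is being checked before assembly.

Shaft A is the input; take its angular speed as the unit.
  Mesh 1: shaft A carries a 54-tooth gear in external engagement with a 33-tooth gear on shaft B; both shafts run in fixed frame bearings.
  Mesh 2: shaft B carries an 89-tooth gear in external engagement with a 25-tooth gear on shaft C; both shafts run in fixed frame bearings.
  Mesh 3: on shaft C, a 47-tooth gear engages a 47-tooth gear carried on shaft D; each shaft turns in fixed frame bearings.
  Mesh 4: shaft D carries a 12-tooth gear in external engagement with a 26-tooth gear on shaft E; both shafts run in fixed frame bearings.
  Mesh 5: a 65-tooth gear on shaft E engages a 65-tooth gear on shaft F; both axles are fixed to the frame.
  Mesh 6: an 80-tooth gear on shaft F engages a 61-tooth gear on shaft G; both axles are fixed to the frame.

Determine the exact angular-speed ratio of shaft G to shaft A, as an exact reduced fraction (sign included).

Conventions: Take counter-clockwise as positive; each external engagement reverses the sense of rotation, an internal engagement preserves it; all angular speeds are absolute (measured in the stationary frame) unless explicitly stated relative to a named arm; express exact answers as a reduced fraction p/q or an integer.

153792/43615

class = fixed-axis compound train [6 meshes; 6 ratios multiply, 6 sense flips]
mesh 1 [54T→33T]: running ratio 18/11, sense −
mesh 2 [89T→25T]: running ratio 1602/275, sense +
mesh 3 [47T→47T]: running ratio 1602/275, sense −
mesh 4 [12T→26T]: running ratio 9612/3575, sense +
mesh 5 [65T→65T]: running ratio 9612/3575, sense −
mesh 6 [80T→61T]: running ratio 153792/43615, sense +
ω_out/ω_in = 153792/43615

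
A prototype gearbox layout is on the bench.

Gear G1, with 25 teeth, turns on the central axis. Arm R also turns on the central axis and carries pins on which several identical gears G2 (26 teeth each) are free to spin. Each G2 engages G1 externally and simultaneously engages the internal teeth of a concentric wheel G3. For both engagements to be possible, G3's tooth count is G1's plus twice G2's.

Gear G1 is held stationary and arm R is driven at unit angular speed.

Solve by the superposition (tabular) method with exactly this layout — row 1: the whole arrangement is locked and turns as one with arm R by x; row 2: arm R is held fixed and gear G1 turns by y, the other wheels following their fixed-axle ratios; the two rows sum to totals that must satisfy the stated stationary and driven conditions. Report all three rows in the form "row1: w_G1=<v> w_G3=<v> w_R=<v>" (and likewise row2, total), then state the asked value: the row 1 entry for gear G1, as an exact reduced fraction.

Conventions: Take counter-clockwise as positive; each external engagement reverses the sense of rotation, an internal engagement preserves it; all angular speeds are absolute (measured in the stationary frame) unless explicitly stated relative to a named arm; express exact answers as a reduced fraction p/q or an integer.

row1: w_G1=1 w_G3=1 w_R=1
row2: w_G1=-1 w_G3=25/77 w_R=0
total: w_G1=0 w_G3=102/77 w_R=1
asked value: 1

topology: planetary set — G1 25T / G2 26T / G3 77T, arm = carrier (Willis)
row 1 — lock + rotate with arm: ω_sun = ω_ring = ω_arm = x
row 2 (arm held, sun turns y): ω_ring = −(25/77)·y, ω_arm = 0
boundary: total ω_sun = x + y = 0 and total ω_arm = x = 1  ⇒  y = -1, x = 1
row 2 ring = −(25/77)·(-1) = 25/77
totals (row 1 + row 2): sun 1 + (-1) = 0, ring 1 + 25/77 = 102/77, arm 1 + 0 = 1
asked cell (row1, sun) = 1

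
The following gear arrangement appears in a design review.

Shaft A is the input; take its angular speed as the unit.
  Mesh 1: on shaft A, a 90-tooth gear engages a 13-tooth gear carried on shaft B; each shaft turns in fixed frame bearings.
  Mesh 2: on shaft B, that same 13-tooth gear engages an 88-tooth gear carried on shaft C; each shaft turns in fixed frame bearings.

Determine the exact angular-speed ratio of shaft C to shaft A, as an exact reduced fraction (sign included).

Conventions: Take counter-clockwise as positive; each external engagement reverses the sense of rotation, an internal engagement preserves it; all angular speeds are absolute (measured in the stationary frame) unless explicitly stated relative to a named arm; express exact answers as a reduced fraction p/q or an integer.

45/44

class = fixed-axis compound train [2 meshes; 2 ratios multiply, 2 sense flips]
mesh 1 [90T→13T]: running ratio 90/13, sense −
mesh 2 [13T→88T]: running ratio 45/44, sense +
ω_out/ω_in = 45/44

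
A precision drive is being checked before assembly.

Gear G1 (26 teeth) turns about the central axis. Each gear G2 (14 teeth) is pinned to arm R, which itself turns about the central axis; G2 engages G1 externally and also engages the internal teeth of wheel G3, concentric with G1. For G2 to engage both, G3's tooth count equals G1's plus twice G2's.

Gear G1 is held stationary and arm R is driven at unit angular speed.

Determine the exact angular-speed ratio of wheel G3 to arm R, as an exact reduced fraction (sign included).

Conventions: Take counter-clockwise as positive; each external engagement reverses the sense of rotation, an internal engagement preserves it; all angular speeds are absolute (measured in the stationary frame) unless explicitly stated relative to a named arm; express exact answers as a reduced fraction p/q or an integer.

40/27

topology: planetary set — G1 26T / G2 14T / G3 54T, arm = carrier (Willis)
ring teeth: 26 + 2·14 = 54
26(ω_sun−ω_arm) = −54(ω_ring−ω_arm),  ω_sun = 0, ω_arm = 1
ω_ring = 1 − (26/54)(0−1) = 40/27
ω_out/ω_in = 40/27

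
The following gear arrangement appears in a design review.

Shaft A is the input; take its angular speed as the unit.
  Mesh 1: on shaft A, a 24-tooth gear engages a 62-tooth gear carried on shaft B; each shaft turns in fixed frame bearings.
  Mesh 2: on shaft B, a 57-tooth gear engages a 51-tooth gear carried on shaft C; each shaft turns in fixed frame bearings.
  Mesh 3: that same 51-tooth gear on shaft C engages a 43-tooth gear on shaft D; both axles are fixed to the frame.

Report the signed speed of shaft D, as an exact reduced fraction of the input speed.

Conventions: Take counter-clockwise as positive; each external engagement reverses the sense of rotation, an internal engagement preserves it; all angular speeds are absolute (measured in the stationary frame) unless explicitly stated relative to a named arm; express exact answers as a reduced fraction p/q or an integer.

3-mesh fixed-axis compound train (all bearings frame-fixed)
mesh 1 [24T→62T]: |ω|/ω_in = 1×24/62 = 12/31, sense flips to −
mesh 2 [57T→51T]: |ω|/ω_in = (12/31)×57/51 = 228/527, sense flips to +
mesh 3 [51T→43T]: |ω|/ω_in = (228/527)×51/43 = 684/1333, sense flips to −
signed output speed (× input speed) = -684/1333

-684/1333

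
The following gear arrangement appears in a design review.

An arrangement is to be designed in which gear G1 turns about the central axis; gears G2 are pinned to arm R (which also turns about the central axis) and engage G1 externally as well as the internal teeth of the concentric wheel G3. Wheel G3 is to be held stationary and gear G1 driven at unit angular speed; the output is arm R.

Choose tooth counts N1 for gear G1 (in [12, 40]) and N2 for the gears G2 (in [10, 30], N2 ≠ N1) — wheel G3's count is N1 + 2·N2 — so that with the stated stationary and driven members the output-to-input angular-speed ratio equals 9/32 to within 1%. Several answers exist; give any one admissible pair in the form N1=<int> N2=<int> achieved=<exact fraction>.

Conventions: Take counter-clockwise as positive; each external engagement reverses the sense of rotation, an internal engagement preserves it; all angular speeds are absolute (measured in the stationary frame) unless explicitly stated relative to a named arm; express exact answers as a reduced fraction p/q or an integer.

topology: planetary set — design target 9/32, arm = carrier (Willis)
Willis with ω_ring = 0: ω_arm/ω_sun = N1/(N1+N3); set equal to 9/32  ⇒  N3/N1 = 1/(9/32) − 1 = 23/9
N3 = N1 + 2·N2  ⇒  N2/N1 = (N3/N1 − 1)/2 = (23/9 − 1)/2 = 7/9
smallest multiple with N1 ≥ 12 and N2 ≥ 10: k = 2  ⇒  N1 = 2·9 = 18, N2 = 2·7 = 14 (N1 ≤ 40, N2 ≤ 30, N2 ≠ N1 ✓), N3 = 18 + 2·14 = 46
check: N1/(N1+N3) with N1 = 18, N3 = 46 gives 9/32; |achieved − target| = 0 ≤ 9/3200 ✓

N1=18 N2=14 achieved=9/32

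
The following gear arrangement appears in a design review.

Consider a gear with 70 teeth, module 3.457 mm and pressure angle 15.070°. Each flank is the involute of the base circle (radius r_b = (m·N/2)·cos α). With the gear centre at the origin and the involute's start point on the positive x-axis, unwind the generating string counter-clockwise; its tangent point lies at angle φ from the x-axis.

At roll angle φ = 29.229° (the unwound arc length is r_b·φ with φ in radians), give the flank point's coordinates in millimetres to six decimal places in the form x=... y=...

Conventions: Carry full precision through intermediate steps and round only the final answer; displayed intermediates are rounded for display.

x=131.061669 y=5.037056

recognized (one wheel, involute flank): single-mesh tooth geometry, m = 3.457, N = 70
pitch radius r_p = m·N/2 = 3.457·70/2 = 120.995000
base radius r_b = r_p·cos α = 120.995000·cos 15.070° = 116.833849
roll angle φ = 29.229° = 0.51014229 rad
x = r_b·(cos φ + φ·sin φ) = 131.061669
y = r_b·(sin φ − φ·cos φ) = 5.037056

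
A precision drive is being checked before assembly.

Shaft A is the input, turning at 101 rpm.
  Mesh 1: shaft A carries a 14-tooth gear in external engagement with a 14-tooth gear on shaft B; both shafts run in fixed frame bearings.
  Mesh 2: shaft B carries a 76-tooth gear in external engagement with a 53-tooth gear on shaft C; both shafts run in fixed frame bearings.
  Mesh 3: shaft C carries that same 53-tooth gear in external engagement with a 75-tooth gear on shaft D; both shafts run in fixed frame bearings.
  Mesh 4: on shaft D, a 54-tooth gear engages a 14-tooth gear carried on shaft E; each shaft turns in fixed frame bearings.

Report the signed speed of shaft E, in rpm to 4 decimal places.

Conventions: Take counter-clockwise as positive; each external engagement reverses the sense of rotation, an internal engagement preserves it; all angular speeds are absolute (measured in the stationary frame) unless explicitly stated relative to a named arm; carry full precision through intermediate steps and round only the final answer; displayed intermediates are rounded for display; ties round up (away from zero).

class = fixed-axis compound train [4 meshes; 4 ratios multiply, 4 sense flips]
mesh 1 [14T→14T]: ω = 101.0000×14/14 = 101.0000 rpm, sense flips to −
mesh 2 [76T→53T]: ω = 101.0000×76/53 = 144.8302 rpm, sense flips to +
mesh 3 [53T→75T]: ω = 144.8302×53/75 = 102.3467 rpm, sense flips to −
mesh 4 [54T→14T]: ω = 102.3467×54/14 = 394.7657 rpm, sense flips to +
signed output speed = +394.7657 rpm

+394.7657 rpm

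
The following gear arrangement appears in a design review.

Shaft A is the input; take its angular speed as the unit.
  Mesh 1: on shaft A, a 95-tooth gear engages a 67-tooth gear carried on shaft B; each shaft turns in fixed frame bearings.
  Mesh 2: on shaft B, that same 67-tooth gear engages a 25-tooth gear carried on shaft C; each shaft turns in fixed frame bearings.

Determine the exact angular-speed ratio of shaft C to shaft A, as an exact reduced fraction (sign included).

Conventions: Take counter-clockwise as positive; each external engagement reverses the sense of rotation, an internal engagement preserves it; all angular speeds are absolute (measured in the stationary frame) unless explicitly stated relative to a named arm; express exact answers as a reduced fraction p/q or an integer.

19/5

class = fixed-axis compound train [2 meshes; 2 ratios multiply, 2 sense flips]
mesh 1 [95T→67T]: running ratio 95/67, sense −
mesh 2 [67T→25T]: running ratio 19/5, sense +
ω_out/ω_in = 19/5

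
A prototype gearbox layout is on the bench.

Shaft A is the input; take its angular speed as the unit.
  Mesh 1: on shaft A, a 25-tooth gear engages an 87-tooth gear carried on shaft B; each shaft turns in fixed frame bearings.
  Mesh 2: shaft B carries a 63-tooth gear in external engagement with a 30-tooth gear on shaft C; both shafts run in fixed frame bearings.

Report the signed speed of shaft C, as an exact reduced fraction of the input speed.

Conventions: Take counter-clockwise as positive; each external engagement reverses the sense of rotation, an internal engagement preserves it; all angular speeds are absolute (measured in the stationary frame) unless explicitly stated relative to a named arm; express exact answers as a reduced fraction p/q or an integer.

2-mesh fixed-axis compound train (all bearings frame-fixed)
mesh 1 [25T→87T]: |ω|/ω_in = 1×25/87 = 25/87, sense flips to −
mesh 2 [63T→30T]: |ω|/ω_in = (25/87)×63/30 = 35/58, sense flips to +
signed output speed (× input speed) = 35/58

35/58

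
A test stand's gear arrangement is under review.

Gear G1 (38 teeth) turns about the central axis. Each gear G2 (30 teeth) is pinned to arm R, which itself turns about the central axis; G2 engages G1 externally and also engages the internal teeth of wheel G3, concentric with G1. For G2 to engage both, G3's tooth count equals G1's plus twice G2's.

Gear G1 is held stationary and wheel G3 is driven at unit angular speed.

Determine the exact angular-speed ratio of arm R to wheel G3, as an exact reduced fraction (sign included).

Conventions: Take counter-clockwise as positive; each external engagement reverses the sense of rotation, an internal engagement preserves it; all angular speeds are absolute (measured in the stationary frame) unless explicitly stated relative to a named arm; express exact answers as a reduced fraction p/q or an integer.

recognized (axles ride arm R): planetary set, 38/30/98 teeth
ring teeth: 38 + 2·30 = 98
38(ω_sun−ω_arm) = −98(ω_ring−ω_arm),  ω_sun = 0, ω_ring = 1
38(0−ω_arm) = −98(1−ω_arm)  ⇒  136·ω_arm = 98  ⇒  ω_arm = 49/68
ω_out/ω_in = 49/68

49/68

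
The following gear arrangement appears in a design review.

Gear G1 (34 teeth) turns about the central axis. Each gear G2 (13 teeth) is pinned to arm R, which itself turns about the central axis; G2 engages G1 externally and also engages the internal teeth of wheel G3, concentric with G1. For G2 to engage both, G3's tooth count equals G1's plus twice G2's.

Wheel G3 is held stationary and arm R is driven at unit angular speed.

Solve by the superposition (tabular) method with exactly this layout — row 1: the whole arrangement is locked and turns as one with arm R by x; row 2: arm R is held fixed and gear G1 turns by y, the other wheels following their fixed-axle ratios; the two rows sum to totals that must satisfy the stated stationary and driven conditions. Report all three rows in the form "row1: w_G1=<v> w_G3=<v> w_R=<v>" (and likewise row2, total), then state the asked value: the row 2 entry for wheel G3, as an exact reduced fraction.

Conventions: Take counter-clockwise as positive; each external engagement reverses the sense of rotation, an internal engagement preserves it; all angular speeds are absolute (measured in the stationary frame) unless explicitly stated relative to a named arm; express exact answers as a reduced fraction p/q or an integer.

row1: w_G1=1 w_G3=1 w_R=1
row2: w_G1=30/17 w_G3=-1 w_R=0
total: w_G1=47/17 w_G3=0 w_R=1
asked value: -1

class = planetary set [G3 = 34+2·13 = 60; Willis about the carrier]
superposition row 1 [locked train]: every member turns x
row 2 (arm held, sun turns y): ω_ring = −(34/60)·y, ω_arm = 0
boundary: total ω_ring = x − (34/60)·y = 0 and total ω_arm = x = 1  ⇒  y = 30/17, x = 1
row 2 ring = −(34/60)·30/17 = -1
totals (row 1 + row 2): sun 1 + 30/17 = 47/17, ring 1 + (-1) = 0, arm 1 + 0 = 1
asked cell (row2, ring) = -1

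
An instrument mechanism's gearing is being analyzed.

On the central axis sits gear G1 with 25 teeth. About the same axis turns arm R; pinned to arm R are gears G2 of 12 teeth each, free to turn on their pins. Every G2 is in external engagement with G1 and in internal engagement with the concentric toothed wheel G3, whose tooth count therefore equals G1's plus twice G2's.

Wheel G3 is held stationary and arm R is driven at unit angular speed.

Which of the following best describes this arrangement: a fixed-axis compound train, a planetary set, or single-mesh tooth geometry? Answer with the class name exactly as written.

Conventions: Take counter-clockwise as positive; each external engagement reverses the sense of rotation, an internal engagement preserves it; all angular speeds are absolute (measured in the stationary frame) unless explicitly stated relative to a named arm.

topology: planetary set — G1 25T / G2 12T / G3 49T, arm = carrier (Willis)
classification: planetary set

planetary set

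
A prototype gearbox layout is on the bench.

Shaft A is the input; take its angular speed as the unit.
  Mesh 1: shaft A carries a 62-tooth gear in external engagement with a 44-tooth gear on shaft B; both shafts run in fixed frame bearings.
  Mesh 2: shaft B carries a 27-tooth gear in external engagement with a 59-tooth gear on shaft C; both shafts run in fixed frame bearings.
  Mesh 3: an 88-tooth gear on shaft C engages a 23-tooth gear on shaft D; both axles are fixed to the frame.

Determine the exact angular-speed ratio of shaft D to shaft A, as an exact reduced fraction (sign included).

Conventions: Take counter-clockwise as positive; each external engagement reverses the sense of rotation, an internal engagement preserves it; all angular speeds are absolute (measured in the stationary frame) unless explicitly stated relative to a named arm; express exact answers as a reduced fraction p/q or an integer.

class = fixed-axis compound train [3 meshes; 3 ratios multiply, 3 sense flips]
mesh 1 [62T→44T]: running ratio 31/22, sense −
mesh 2 [27T→59T]: running ratio 837/1298, sense +
mesh 3 [88T→23T]: running ratio 3348/1357, sense −
ω_out/ω_in = -3348/1357

-3348/1357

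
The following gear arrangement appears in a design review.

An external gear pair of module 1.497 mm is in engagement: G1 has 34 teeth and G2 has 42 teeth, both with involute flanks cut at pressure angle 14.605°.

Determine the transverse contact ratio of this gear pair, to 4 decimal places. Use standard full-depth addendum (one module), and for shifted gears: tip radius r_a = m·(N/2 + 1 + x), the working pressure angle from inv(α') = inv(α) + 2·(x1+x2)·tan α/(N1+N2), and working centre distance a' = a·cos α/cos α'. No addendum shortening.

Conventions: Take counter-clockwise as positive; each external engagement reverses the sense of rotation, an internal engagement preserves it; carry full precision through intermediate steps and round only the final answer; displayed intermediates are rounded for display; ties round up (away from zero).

single-mesh involute tooth geometry (34T engaging 42T at module 1.497)
base radii: r_b1 = 24.626671, r_b2 = 30.421182
tip radii: r_a1 = 26.946000, r_a2 = 32.934000
no profile shift: α' = α, a' = a
action lengths: √(r_a1²−r_b1²) = 10.936819, √(r_a2²−r_b2²) = 12.617451
base pitch p_b = π·m·cos α = 4.550998
CR = (10.936819 + 12.617451 − 56.886000·sin 14.60500°)/4.550998 = 2.023786
contact ratio ≈ 2.0238

2.0238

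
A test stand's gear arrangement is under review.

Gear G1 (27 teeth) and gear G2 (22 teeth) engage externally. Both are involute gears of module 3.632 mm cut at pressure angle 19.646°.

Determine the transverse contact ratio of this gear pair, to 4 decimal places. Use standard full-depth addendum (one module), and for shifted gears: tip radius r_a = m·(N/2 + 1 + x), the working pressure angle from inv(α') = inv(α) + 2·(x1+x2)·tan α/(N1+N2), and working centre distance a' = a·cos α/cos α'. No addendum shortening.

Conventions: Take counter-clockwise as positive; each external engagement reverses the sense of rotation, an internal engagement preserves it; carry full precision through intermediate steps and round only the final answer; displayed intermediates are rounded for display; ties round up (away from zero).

topology: single-mesh involute geometry — m = 3.632, 27T/22T pair
base radii: r_b1 = 46.177741, r_b2 = 37.626307
tip radii: r_a1 = 52.664000, r_a2 = 43.584000
no profile shift: α' = α, a' = a
action lengths: √(r_a1²−r_b1²) = 25.320212, √(r_a2²−r_b2²) = 21.996046
base pitch p_b = π·m·cos α = 10.746048
CR = (25.320212 + 21.996046 − 88.984000·sin 19.64600°)/10.746048 = 1.619120
contact ratio ≈ 1.6191

1.6191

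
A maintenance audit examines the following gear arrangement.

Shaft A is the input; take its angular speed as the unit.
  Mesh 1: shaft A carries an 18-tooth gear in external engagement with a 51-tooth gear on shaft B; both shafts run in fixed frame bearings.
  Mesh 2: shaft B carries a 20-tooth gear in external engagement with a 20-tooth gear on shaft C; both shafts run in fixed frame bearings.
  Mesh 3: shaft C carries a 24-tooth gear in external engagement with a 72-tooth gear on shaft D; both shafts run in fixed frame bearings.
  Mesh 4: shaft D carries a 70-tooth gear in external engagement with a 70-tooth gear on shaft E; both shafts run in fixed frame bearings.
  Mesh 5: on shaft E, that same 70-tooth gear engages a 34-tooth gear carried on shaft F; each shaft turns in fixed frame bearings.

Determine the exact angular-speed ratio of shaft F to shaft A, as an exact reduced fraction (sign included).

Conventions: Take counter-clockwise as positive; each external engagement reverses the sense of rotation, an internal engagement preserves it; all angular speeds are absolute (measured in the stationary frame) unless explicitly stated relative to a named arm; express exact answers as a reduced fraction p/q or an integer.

-70/289

class = fixed-axis compound train [5 meshes; 5 ratios multiply, 5 sense flips]
mesh 1 [18T→51T]: running ratio 6/17, sense −
mesh 2 [20T→20T]: running ratio 6/17, sense +
mesh 3 [24T→72T]: running ratio 2/17, sense −
mesh 4 [70T→70T]: running ratio 2/17, sense +
mesh 5 [70T→34T]: running ratio 70/289, sense −
ω_out/ω_in = -70/289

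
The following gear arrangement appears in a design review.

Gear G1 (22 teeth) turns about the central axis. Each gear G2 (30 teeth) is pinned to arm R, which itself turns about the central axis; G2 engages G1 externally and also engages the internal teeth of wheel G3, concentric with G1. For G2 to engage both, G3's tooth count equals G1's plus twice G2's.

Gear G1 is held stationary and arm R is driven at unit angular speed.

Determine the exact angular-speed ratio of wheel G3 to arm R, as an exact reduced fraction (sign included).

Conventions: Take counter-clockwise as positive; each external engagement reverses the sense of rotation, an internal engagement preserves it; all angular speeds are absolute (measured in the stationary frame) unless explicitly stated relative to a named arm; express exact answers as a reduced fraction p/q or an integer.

topology: planetary set — G1 22T / G2 30T / G3 82T, arm = carrier (Willis)
ring teeth: 22 + 2·30 = 82
22(ω_sun−ω_arm) = −82(ω_ring−ω_arm),  ω_sun = 0, ω_arm = 1
ω_ring = 1 − (22/82)(0−1) = 52/41
ω_out/ω_in = 52/41

52/41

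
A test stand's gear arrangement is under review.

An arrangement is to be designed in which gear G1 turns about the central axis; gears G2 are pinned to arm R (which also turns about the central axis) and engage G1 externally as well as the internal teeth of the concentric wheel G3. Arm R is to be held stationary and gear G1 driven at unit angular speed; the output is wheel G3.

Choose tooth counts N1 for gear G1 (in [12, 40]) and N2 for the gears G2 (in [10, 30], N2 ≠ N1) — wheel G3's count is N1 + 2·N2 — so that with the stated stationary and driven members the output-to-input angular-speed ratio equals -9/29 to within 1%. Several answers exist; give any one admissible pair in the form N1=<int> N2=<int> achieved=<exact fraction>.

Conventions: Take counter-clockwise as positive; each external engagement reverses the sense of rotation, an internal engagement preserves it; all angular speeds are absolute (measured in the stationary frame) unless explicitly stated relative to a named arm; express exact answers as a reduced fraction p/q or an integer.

topology: planetary set — design target -9/29, arm = carrier (Willis)
Willis with ω_arm = 0: ω_ring/ω_sun = −N1/N3; set equal to -9/29  ⇒  N3/N1 = −1/(-9/29) = 29/9
N3 = N1 + 2·N2  ⇒  N2/N1 = (N3/N1 − 1)/2 = (29/9 − 1)/2 = 10/9
smallest multiple with N1 ≥ 12 and N2 ≥ 10: k = 2  ⇒  N1 = 2·9 = 18, N2 = 2·10 = 20 (N1 ≤ 40, N2 ≤ 30, N2 ≠ N1 ✓), N3 = 18 + 2·20 = 58
check: −N1/N3 with N1 = 18, N3 = 58 gives -9/29; |achieved − target| = 0 ≤ 9/2900 ✓

N1=18 N2=20 achieved=-9/29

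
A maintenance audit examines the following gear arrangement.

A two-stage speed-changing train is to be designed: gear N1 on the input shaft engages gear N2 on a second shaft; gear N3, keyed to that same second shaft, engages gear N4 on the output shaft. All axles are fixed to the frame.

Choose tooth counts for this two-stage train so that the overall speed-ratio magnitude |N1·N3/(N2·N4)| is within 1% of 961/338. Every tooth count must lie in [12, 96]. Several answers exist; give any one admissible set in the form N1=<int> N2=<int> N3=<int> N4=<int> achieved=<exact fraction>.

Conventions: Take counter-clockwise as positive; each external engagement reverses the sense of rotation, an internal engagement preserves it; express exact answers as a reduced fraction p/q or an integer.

2-stage fixed-axis compound train for ratio 961/338
target = 961/338 in lowest terms: an exact hit needs N1·N3 = k·961 and N2·N4 = k·338 for one integer k, every count in [12, 96]; additionally prefer no 1:1 stage (N1 ≠ N2, N3 ≠ N4)
k = 1: N1·N3 = 961 = 31·31, N2·N4 = 338 = 13·26
achieved = 31·31/(13·26) = 961/338; |achieved − target| = 0 ≤ 961/33800 ✓

N1=31 N2=13 N3=31 N4=26 achieved=961/338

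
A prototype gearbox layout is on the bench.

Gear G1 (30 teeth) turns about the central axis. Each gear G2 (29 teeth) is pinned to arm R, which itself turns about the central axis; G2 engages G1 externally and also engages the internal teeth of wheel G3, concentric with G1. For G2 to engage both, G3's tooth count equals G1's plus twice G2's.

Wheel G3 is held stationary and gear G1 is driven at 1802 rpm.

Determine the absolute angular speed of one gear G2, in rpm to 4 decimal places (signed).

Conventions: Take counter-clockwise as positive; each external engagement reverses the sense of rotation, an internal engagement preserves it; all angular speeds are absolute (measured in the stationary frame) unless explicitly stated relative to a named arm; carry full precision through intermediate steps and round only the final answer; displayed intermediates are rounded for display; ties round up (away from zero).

-932.0690 rpm

planetary set (30T centre, 29T on arm, 88T internal) — Willis relation
normalise by the input: solve with ω_sun = 1, then scale by 1802 rpm
ring teeth: 30 + 2·29 = 88
30(ω_sun−ω_arm) = −88(ω_ring−ω_arm),  ω_ring = 0, ω_sun = 1
30(1−ω_arm) = −88(0−ω_arm)  ⇒  118·ω_arm = 30  ⇒  ω_arm = 15/59
sun–planet mesh: 30·(1−15/59) = −29·(ω_p−ω_arm)  ⇒  ω_p−ω_arm = -1320/1711
ω_p = 15/59 − 1320/1711 = -15/29
scale: ω_p = -15/29 × 1802 rpm = -932.0690 rpm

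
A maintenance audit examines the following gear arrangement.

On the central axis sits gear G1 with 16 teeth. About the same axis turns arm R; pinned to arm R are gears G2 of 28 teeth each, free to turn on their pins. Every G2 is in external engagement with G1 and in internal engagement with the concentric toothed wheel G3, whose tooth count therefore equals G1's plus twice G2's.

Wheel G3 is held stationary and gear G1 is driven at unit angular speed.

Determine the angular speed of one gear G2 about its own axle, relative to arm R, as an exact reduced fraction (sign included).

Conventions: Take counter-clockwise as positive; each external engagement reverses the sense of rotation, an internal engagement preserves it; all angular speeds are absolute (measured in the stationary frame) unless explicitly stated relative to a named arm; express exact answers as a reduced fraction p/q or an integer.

-36/77

planetary set (16T centre, 28T on arm, 72T internal) — Willis relation
ring teeth: 16 + 2·28 = 72
16(ω_sun−ω_arm) = −72(ω_ring−ω_arm),  ω_ring = 0, ω_sun = 1
16(1−ω_arm) = −72(0−ω_arm)  ⇒  88·ω_arm = 16  ⇒  ω_arm = 2/11
sun–planet mesh: 16·(1−2/11) = −28·(ω_p−ω_arm)  ⇒  ω_p−ω_arm = -36/77
exact speed ratio = -36/77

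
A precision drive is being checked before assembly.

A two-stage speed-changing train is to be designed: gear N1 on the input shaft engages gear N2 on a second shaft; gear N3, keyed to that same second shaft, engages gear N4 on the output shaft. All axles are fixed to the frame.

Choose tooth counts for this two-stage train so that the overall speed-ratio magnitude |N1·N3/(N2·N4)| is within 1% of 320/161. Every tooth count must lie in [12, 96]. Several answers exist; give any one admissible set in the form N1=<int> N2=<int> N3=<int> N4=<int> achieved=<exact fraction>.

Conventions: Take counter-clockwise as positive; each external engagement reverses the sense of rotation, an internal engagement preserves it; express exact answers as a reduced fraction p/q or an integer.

N1=16 N2=14 N3=40 N4=23 achieved=320/161

topology: fixed-axis compound train — 2 stages, target 320/161
target = 320/161 in lowest terms: an exact hit needs N1·N3 = k·320 and N2·N4 = k·161 for one integer k, every count in [12, 96]; additionally prefer no 1:1 stage (N1 ≠ N2, N3 ≠ N4)
k = 1: no 1:1-free in-range split of k·320 and k·161 into factor pairs; take k = 2
k = 2: N1·N3 = 640 = 16·40, N2·N4 = 322 = 14·23
achieved = 16·40/(14·23) = 320/161; |achieved − target| = 0 ≤ 16/805 ✓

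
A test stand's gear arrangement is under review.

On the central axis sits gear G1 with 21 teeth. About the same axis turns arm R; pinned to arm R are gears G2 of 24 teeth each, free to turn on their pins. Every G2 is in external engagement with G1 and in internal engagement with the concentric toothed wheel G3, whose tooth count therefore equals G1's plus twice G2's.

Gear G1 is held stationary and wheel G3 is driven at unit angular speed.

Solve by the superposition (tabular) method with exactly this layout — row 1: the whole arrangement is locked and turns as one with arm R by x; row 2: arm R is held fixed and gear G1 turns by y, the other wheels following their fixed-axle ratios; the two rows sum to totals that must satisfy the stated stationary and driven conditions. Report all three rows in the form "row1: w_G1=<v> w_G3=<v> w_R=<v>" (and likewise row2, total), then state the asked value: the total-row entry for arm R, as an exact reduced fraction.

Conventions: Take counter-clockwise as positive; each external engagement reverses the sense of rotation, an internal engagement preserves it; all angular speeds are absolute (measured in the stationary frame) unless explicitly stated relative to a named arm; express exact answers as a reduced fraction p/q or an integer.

topology: planetary set — G1 21T / G2 24T / G3 69T, arm = carrier (Willis)
row 1: whole set turns with the arm by x
row 2 (arm held, sun turns y): ω_ring = −(21/69)·y, ω_arm = 0
boundary: total ω_sun = x + y = 0 and total ω_ring = x − (21/69)·y = 1  ⇒  y = -23/30, x = 23/30
row 2 ring = −(21/69)·(-23/30) = 7/30
totals (row 1 + row 2): sun 23/30 + (-23/30) = 0, ring 23/30 + 7/30 = 1, arm 23/30 + 0 = 23/30
asked cell (total, arm) = 23/30

row1: w_G1=23/30 w_G3=23/30 w_R=23/30
row2: w_G1=-23/30 w_G3=7/30 w_R=0
total: w_G1=0 w_G3=1 w_R=23/30
asked value: 23/30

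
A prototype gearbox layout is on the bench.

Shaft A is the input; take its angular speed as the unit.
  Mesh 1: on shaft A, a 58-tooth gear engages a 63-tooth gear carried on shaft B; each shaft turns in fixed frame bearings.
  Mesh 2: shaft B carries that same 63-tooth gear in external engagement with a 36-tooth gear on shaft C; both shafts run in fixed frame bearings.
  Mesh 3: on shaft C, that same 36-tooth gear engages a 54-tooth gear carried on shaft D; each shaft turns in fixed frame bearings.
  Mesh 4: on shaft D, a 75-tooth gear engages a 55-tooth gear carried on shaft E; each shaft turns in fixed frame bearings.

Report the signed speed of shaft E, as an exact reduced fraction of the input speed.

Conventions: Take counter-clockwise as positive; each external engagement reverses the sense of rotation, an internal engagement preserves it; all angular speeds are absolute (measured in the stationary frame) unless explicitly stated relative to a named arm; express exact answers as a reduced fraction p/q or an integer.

145/99

4-mesh fixed-axis compound train (all bearings frame-fixed)
mesh 1 [58T→63T]: |ω|/ω_in = 1×58/63 = 58/63, sense flips to −
mesh 2 [63T→36T]: |ω|/ω_in = (58/63)×63/36 = 29/18, sense flips to +
mesh 3 [36T→54T]: |ω|/ω_in = (29/18)×36/54 = 29/27, sense flips to −
mesh 4 [75T→55T]: |ω|/ω_in = (29/27)×75/55 = 145/99, sense flips to +
signed output speed (× input speed) = 145/99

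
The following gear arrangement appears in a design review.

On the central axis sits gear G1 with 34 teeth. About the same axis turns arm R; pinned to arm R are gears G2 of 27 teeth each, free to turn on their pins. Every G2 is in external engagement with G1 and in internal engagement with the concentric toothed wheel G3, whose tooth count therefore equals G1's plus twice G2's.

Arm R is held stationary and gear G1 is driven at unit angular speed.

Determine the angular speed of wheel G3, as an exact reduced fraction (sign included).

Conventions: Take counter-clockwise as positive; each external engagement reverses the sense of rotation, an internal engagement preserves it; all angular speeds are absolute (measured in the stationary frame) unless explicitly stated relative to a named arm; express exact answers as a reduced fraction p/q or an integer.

-17/44

planetary set (34T centre, 27T on arm, 88T internal) — Willis relation
ring teeth: 34 + 2·27 = 88
34(ω_sun−ω_arm) = −88(ω_ring−ω_arm),  ω_arm = 0, ω_sun = 1
ω_ring = 0 − (34/88)(1−0) = -17/44
exact speed ratio = -17/44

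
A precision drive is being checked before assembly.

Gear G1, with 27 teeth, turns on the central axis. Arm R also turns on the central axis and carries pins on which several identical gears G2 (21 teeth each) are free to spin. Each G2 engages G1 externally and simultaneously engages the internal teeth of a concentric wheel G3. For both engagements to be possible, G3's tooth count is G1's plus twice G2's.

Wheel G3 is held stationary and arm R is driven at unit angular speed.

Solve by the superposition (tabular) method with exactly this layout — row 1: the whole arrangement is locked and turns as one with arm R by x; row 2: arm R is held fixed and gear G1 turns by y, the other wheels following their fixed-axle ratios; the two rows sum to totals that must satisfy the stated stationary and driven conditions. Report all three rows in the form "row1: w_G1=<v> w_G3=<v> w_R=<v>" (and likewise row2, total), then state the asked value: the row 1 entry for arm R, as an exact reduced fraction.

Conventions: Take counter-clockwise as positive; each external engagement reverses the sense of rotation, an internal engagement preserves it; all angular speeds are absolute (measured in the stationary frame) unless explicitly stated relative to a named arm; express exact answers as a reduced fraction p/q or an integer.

row1: w_G1=1 w_G3=1 w_R=1
row2: w_G1=23/9 w_G3=-1 w_R=0
total: w_G1=32/9 w_G3=0 w_R=1
asked value: 1

recognized (axles ride arm R): planetary set, 27/21/69 teeth
row 1: whole set turns with the arm by x
superposition row 2 [arm held]: sun y, ring −(27/69)·y, arm 0
boundary: total ω_ring = x − (27/69)·y = 0 and total ω_arm = x = 1  ⇒  y = 23/9, x = 1
row 2 ring = −(27/69)·23/9 = -1
totals (row 1 + row 2): sun 1 + 23/9 = 32/9, ring 1 + (-1) = 0, arm 1 + 0 = 1
asked cell (row1, arm) = 1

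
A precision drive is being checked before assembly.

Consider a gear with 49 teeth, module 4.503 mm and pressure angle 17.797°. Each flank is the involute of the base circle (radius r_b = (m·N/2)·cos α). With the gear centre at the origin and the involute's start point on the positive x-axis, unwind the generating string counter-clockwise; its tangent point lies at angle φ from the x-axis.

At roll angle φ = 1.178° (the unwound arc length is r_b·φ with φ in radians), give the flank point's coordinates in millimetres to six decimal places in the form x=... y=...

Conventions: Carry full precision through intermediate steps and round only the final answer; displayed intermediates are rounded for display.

recognized (one wheel, involute flank): single-mesh tooth geometry, m = 4.503, N = 49
pitch radius r_p = m·N/2 = 4.503·49/2 = 110.323500
base radius r_b = r_p·cos α = 110.323500·cos 17.797° = 105.044013
roll angle φ = 1.178° = 0.02055998 rad
x = r_b·(cos φ + φ·sin φ) = 105.066212
y = r_b·(sin φ − φ·cos φ) = 0.000304

x=105.066212 y=0.000304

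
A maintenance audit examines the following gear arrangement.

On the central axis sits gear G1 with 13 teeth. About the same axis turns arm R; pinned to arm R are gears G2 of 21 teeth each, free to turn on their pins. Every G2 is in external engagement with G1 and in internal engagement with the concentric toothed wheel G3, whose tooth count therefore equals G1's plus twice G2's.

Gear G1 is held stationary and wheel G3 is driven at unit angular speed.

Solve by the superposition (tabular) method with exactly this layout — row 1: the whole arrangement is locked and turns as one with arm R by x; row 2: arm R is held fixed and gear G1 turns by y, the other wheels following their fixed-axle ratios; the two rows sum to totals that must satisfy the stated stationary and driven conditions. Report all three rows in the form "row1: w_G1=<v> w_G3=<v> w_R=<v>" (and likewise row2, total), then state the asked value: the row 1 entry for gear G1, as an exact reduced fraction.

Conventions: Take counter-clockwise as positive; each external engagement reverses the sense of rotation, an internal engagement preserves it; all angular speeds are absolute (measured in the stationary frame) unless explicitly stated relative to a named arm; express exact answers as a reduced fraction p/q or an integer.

row1: w_G1=55/68 w_G3=55/68 w_R=55/68
row2: w_G1=-55/68 w_G3=13/68 w_R=0
total: w_G1=0 w_G3=1 w_R=55/68
asked value: 55/68

class = planetary set [G3 = 13+2·21 = 55; Willis about the carrier]
row 1 (train locked, turned with arm): all members turn x
superposition row 2 [arm held]: sun y, ring −(13/55)·y, arm 0
boundary: total ω_sun = x + y = 0 and total ω_ring = x − (13/55)·y = 1  ⇒  y = -55/68, x = 55/68
row 2 ring = −(13/55)·(-55/68) = 13/68
totals (row 1 + row 2): sun 55/68 + (-55/68) = 0, ring 55/68 + 13/68 = 1, arm 55/68 + 0 = 55/68
asked cell (row1, sun) = 55/68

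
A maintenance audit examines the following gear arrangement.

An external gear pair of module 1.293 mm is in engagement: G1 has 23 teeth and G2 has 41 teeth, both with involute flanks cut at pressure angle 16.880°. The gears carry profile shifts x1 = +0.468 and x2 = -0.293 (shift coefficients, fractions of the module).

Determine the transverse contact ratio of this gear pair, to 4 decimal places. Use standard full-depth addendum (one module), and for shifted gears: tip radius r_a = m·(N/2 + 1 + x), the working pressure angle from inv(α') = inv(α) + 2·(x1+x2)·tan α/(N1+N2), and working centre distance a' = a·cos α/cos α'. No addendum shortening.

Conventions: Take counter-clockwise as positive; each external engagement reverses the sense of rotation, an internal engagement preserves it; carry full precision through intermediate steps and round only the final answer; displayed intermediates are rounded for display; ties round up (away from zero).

1.6818

recognized (one external pair, fixed centres): single-mesh tooth geometry, m = 1.293, N1 = 23, N2 = 41
base radii: r_b1 = 14.228848, r_b2 = 25.364467
tip radii: r_a1 = 16.767624, r_a2 = 27.420651
inv(α') = inv(16.880°) + 2·(+0.468-0.293)·tan α/(23+41) = 0.01048985  ⇒  α' = 17.85186°
a' = a·cos α / cos α' = 41.3760·cos 16.880°/cos 17.85186° = 41.596069
action lengths: √(r_a1²−r_b1²) = 8.870914, √(r_a2²−r_b2²) = 10.418056
base pitch p_b = π·m·cos α = 3.887065
CR = (8.870914 + 10.418056 − 41.596069·sin 17.85186°)/3.887065 = 1.681837
contact ratio ≈ 1.6818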